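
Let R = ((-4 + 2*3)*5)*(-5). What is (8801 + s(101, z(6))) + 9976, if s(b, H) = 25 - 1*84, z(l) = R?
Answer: 18718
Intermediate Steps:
R = -50 (R = ((-4 + 6)*5)*(-5) = (2*5)*(-5) = 10*(-5) = -50)
z(l) = -50
s(b, H) = -59 (s(b, H) = 25 - 84 = -59)
(8801 + s(101, z(6))) + 9976 = (8801 - 59) + 9976 = 8742 + 9976 = 18718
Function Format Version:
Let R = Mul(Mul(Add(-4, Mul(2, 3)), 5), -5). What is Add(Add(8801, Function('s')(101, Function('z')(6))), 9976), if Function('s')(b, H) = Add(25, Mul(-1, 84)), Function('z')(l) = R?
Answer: 18718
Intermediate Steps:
R = -50 (R = Mul(Mul(Add(-4, 6), 5), -5) = Mul(Mul(2, 5), -5) = Mul(10, -5) = -50)
Function('z')(l) = -50
Function('s')(b, H) = -59 (Function('s')(b, H) = Add(25, -84) = -59)
Add(Add(8801, Function('s')(101, Function('z')(6))), 9976) = Add(Add(8801, -59), 9976) = Add(8742, 9976) = 18718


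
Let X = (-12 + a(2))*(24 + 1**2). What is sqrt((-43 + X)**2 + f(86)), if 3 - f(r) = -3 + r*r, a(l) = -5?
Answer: sqrt(211634) ≈ 460.04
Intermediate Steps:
f(r) = 6 - r**2 (f(r) = 3 - (-3 + r*r) = 3 - (-3 + r**2) = 3 + (3 - r**2) = 6 - r**2)
X = -425 (X = (-12 - 5)*(24 + 1**2) = -17*(24 + 1) = -17*25 = -425)
sqrt((-43 + X)**2 + f(86)) = sqrt((-43 - 425)**2 + (6 - 1*86**2)) = sqrt((-468)**2 + (6 - 1*7396)) = sqrt(219024 + (6 - 7396)) = sqrt(219024 - 7390) = sqrt(211634)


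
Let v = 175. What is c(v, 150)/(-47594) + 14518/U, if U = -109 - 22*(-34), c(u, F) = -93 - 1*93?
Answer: 345544273/15206283 ≈ 22.724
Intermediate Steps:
c(u, F) = -186 (c(u, F) = -93 - 93 = -186)
U = 639 (U = -109 + 748 = 639)
c(v, 150)/(-47594) + 14518/U = -186/(-47594) + 14518/639 = -186*(-1/47594) + 14518*(1/639) = 93/23797 + 14518/639 = 345544273/15206283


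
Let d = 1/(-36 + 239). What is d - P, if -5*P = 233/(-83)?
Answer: -46884/84245 ≈ -0.55652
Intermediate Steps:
P = 233/415 (P = -233/(5*(-83)) = -233*(-1)/(5*83) = -1/5*(-233/83) = 233/415 ≈ 0.56145)
d = 1/203 ≈ 0.0049261
d - P = 1/203 - 1*233/415 = 1/203 - 233/415 = -46884/84245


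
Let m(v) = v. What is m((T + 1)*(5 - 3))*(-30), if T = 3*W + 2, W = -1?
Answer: 0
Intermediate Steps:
T = -1 (T = 3*(-1) + 2 = -3 + 2 = -1)
m((T + 1)*(5 - 3))*(-30) = ((-1 + 1)*(5 - 3))*(-30) = (0*2)*(-30) = 0*(-30) = 0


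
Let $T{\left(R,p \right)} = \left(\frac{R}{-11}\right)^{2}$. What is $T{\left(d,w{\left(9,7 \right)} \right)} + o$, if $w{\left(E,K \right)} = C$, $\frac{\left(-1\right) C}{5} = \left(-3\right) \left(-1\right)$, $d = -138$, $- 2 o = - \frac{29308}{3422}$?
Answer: $\frac{33470851}{207031} \approx 161.67$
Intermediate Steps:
$o = \frac{7327}{1711}$ ($o = - \frac{\left(-29308\right) \frac{1}{3422}}{2} = \left(- \frac{1}{2}\right) \left(- \frac{14654}{1711}\right) = \frac{7327}{1711} \approx 4.2823$)
$C = -15$ ($C = - 5 \left(\left(-3\right) \left(-1\right)\right) = \left(-5\right) 3 = -15$)
$w{\left(E,K \right)} = -15$
$T{\left(R,p \right)} = \frac{R^{2}}{121}$ ($T{\left(R,p \right)} = \left(R \left(- \frac{1}{11}\right)\right)^{2} = \left(- \frac{R}{11}\right)^{2} = \frac{R^{2}}{121}$)
$T{\left(d,w{\left(9,7 \right)} \right)} + o = \frac{\left(-138\right)^{2}}{121} + \frac{7327}{1711} = \frac{1}{121} \cdot 19044 + \frac{7327}{1711} = \frac{19044}{121} + \frac{7327}{1711} = \frac{33470851}{207031}$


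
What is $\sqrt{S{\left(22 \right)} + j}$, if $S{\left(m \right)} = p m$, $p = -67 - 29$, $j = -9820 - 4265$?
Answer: $i \sqrt{16197} \approx 127.27 i$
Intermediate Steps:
$j = -14085$ ($j = -9820 - 4265 = -14085$)
$p = -96$ ($p = -67 - 29 = -96$)
$S{\left(m \right)} = - 96 m$
$\sqrt{S{\left(22 \right)} + j} = \sqrt{\left(-96\right) 22 - 14085} = \sqrt{-2112 - 14085} = \sqrt{-16197} = i \sqrt{16197}$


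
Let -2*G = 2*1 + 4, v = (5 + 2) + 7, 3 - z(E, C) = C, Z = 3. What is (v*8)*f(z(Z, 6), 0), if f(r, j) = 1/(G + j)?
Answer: -112/3 ≈ -37.333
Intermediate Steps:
z(E, C) = 3 - C
v = 14 (v = 7 + 7 = 14)
G = -3 (G = -(2*1 + 4)/2 = -(2 + 4)/2 = -½*6 = -3)
f(r, j) = 1/(-3 + j)
(v*8)*f(z(Z, 6), 0) = (14*8)/(-3 + 0) = 112/(-3) = 112*(-⅓) = -112/3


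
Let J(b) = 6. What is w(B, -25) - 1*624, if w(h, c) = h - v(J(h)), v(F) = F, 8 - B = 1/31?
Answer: -19283/31 ≈ -622.03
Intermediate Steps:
B = 247/31 (B = 8 - 1/31 = 247/31 ≈ 7.9677)
w(h, c) = -6 + h (w(h, c) = h - 1*6 = h - 6 = -6 + h)
w(B, -25) - 1*624 = (-6 + 247/31) - 1*624 = 61/31 - 624 = -19283/31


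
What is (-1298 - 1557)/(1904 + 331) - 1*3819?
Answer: -1707664/447 ≈ -3820.3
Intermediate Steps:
(-1298 - 1557)/(1904 + 331) - 1*3819 = -2855/2235 - 3819 = -2855*1/2235 - 3819 = -571/447 - 3819 = -1707664/447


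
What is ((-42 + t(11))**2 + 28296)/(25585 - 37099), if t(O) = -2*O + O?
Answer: -31105/11514 ≈ -2.7015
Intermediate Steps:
t(O) = -O
((-42 + t(11))**2 + 28296)/(25585 - 37099) = ((-42 - 1*11)**2 + 28296)/(25585 - 37099) = ((-42 - 11)**2 + 28296)/(-11514) = ((-53)**2 + 28296)*(-1/11514) = (2809 + 28296)*(-1/11514) = 31105*(-1/11514) = -31105/11514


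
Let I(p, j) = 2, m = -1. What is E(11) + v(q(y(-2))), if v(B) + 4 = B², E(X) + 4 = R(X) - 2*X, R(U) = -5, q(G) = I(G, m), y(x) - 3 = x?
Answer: -31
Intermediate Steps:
y(x) = 3 + x
q(G) = 2
E(X) = -9 - 2*X (E(X) = -4 + (-5 - 2*X) = -9 - 2*X)
v(B) = -4 + B²
E(11) + v(q(y(-2))) = (-9 - 2*11) + (-4 + 2²) = (-9 - 22) + (-4 + 4) = -31 + 0 = -31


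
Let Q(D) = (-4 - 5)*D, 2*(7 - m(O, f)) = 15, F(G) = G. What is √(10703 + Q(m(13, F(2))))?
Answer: √42830/2 ≈ 103.48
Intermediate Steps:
m(O, f) = -½ (m(O, f) = 7 - ½*15 = 7 - 15/2 = -½)
Q(D) = -9*D
√(10703 + Q(m(13, F(2)))) = √(10703 - 9*(-½)) = √(10703 + 9/2) = √(21415/2) = √42830/2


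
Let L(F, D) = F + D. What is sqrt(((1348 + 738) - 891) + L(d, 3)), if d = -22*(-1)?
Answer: 2*sqrt(305) ≈ 34.928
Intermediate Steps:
d = 22
L(F, D) = D + F
sqrt(((1348 + 738) - 891) + L(d, 3)) = sqrt(((1348 + 738) - 891) + (3 + 22)) = sqrt((2086 - 891) + 25) = sqrt(1195 + 25) = sqrt(1220) = 2*sqrt(305)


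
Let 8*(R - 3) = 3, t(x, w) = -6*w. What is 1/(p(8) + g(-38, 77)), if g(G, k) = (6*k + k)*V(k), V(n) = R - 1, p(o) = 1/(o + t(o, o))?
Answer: 10/12801 ≈ 0.00078119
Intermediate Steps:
R = 27/8 (R = 3 + (⅛)*3 = 3 + 3/8 = 27/8 ≈ 3.3750)
p(o) = -1/(5*o) (p(o) = 1/(o - 6*o) = 1/(-5*o) = -1/(5*o))
V(n) = 19/8 (V(n) = 27/8 - 1 = 19/8)
g(G, k) = 133*k/8 (g(G, k) = (6*k + k)*(19/8) = (7*k)*(19/8) = 133*k/8)
1/(p(8) + g(-38, 77)) = 1/(-⅕/8 + (133/8)*77) = 1/(-⅕*⅛ + 10241/8) = 1/(-1/40 + 10241/8) = 1/(12801/10) = 10/12801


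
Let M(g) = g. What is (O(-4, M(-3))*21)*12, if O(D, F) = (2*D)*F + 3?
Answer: 6804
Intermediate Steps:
O(D, F) = 3 + 2*D*F (O(D, F) = 2*D*F + 3 = 3 + 2*D*F)
(O(-4, M(-3))*21)*12 = ((3 + 2*(-4)*(-3))*21)*12 = ((3 + 24)*21)*12 = (27*21)*12 = 567*12 = 6804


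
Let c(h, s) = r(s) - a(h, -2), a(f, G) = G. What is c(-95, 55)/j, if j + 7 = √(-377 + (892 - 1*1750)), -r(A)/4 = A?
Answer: 763/642 + 109*I*√1235/642 ≈ 1.1885 + 5.9666*I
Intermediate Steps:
r(A) = -4*A
j = -7 + I*√1235 (j = -7 + √(-377 + (892 - 1*1750)) = -7 + √(-377 + (892 - 1750)) = -7 + √(-377 - 858) = -7 + √(-1235) = -7 + I*√1235 ≈ -7.0 + 35.143*I)
c(h, s) = 2 - 4*s (c(h, s) = -4*s - 1*(-2) = -4*s + 2 = 2 - 4*s)
c(-95, 55)/j = (2 - 4*55)/(-7 + I*√1235) = (2 - 220)/(-7 + I*√1235) = -218/(-7 + I*√1235)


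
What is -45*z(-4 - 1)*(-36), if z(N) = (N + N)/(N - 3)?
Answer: 2025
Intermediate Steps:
z(N) = 2*N/(-3 + N) (z(N) = (2*N)/(-3 + N) = 2*N/(-3 + N))
-45*z(-4 - 1)*(-36) = -90*(-4 - 1)/(-3 + (-4 - 1))*(-36) = -90*(-5)/(-3 - 5)*(-36) = -90*(-5)/(-8)*(-36) = -90*(-5)*(-1)/8*(-36) = -45*5/4*(-36) = -225/4*(-36) = 2025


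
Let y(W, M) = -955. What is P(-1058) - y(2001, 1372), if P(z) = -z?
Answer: 2013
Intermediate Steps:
P(-1058) - y(2001, 1372) = -1*(-1058) - 1*(-955) = 1058 + 955 = 2013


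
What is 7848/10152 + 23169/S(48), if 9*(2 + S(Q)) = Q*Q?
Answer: 3294515/35814 ≈ 91.990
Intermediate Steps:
S(Q) = -2 + Q²/9 (S(Q) = -2 + (Q*Q)/9 = -2 + Q²/9)
7848/10152 + 23169/S(48) = 7848/10152 + 23169/(-2 + (⅑)*48²) = 7848*(1/10152) + 23169/(-2 + (⅑)*2304) = 109/141 + 23169/(-2 + 256) = 109/141 + 23169/254 = 3294515/35814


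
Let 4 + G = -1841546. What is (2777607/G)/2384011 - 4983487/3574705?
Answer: -208370386626222517/149466091692323050 ≈ -1.3941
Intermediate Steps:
G = -1841550 (G = -4 - 1841546 = -1841550)
(2777607/G)/2384011 - 4983487/3574705 = (2777607/(-1841550))/2384011 - 4983487/3574705 = (2777607*(-1/1841550))*(1/2384011) - 4983487*1/3574705 = -925869/613850*1/2384011 - 4983487/3574705 = -132267/209060736050 - 4983487/3574705 = -208370386626222517/149466091692323050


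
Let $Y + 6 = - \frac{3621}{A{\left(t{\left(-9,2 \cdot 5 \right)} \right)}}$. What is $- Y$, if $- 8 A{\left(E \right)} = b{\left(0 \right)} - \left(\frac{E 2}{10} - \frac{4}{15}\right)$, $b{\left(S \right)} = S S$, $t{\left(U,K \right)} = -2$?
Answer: $-43446$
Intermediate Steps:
$b{\left(S \right)} = S^{2}$
$A{\left(E \right)} = - \frac{1}{30} + \frac{E}{40}$ ($A{\left(E \right)} = - \frac{0^{2} - \left(\frac{E 2}{10} - \frac{4}{15}\right)}{8} = - \frac{0 - \left(2 E \frac{1}{10} - \frac{4}{15}\right)}{8} = - \frac{0 - \left(\frac{E}{5} - \frac{4}{15}\right)}{8} = - \frac{0 - \left(- \frac{4}{15} + \frac{E}{5}\right)}{8} = - \frac{\frac{4}{15} - \frac{E}{5}}{8} = - \frac{1}{30} + \frac{E}{40}$)
$Y = 43446$ ($Y = -6 - \frac{3621}{- \frac{1}{30} + \frac{1}{40} \left(-2\right)} = -6 - \frac{3621}{- \frac{1}{30} - \frac{1}{20}} = -6 - \frac{3621}{- \frac{1}{12}} = -6 - -43452 = -6 + 43452 = 43446$)
$- Y = \left(-1\right) 43446 = -43446$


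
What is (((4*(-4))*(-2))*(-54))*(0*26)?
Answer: 0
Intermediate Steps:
(((4*(-4))*(-2))*(-54))*(0*26) = (-16*(-2)*(-54))*0 = (32*(-54))*0 = -1728*0 = 0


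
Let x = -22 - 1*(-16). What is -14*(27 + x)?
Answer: -294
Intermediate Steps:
x = -6 (x = -22 + 16 = -6)
-14*(27 + x) = -14*(27 - 6) = -14*21 = -294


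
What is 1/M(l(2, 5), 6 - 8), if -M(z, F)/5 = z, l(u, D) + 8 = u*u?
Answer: 1/20 ≈ 0.050000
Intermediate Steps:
l(u, D) = -8 + u² (l(u, D) = -8 + u*u = -8 + u²)
M(z, F) = -5*z
1/M(l(2, 5), 6 - 8) = 1/(-5*(-8 + 2²)) = 1/(-5*(-8 + 4)) = 1/(-5*(-4)) = 1/20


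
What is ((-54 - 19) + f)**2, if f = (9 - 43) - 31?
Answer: 19044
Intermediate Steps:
f = -65 (f = -34 - 31 = -65)
((-54 - 19) + f)**2 = ((-54 - 19) - 65)**2 = (-73 - 65)**2 = (-138)**2 = 19044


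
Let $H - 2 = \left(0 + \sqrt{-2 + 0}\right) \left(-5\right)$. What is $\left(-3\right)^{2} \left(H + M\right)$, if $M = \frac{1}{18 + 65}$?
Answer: $\frac{1503}{83} - 45 i \sqrt{2} \approx 18.108 - 63.64 i$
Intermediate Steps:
$M = \frac{1}{83} \approx 0.012048$
$H = 2 - 5 i \sqrt{2}$ ($H = 2 + \left(0 + \sqrt{-2 + 0}\right) \left(-5\right) = 2 + \left(0 + \sqrt{-2}\right) \left(-5\right) = 2 + \left(0 + i \sqrt{2}\right) \left(-5\right) = 2 + i \sqrt{2} \left(-5\right) = 2 - 5 i \sqrt{2} \approx 2.0 - 7.0711 i$)
$\left(-3\right)^{2} \left(H + M\right) = \left(-3\right)^{2} \left(\left(2 - 5 i \sqrt{2}\right) + \frac{1}{83}\right) = 9 \left(\frac{167}{83} - 5 i \sqrt{2}\right) = \frac{1503}{83} - 45 i \sqrt{2}$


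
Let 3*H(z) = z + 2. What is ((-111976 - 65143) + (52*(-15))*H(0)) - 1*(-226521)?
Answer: 48882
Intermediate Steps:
H(z) = 2/3 + z/3 (H(z) = (z + 2)/3 = (2 + z)/3 = 2/3 + z/3)
((-111976 - 65143) + (52*(-15))*H(0)) - 1*(-226521) = ((-111976 - 65143) + (52*(-15))*(2/3 + (1/3)*0)) - 1*(-226521) = (-177119 - 780*(2/3 + 0)) + 226521 = (-177119 - 780*2/3) + 226521 = (-177119 - 520) + 226521 = -177639 + 226521 = 48882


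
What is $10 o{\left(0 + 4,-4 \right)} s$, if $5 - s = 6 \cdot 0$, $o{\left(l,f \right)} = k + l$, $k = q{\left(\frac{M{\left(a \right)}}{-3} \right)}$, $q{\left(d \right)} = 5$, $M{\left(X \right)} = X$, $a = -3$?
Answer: $450$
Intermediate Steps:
$k = 5$
$o{\left(l,f \right)} = 5 + l$
$s = 5$ ($s = 5 - 6 \cdot 0 = 5 - 0 = 5 + 0 = 5$)
$10 o{\left(0 + 4,-4 \right)} s = 10 \left(5 + \left(0 + 4\right)\right) 5 = 10 \left(5 + 4\right) 5 = 10 \cdot 9 \cdot 5 = 90 \cdot 5 = 450$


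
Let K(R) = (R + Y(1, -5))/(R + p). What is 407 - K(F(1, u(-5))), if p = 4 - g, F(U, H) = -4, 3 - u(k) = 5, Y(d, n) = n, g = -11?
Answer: 4486/11 ≈ 407.82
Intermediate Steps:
u(k) = -2 (u(k) = 3 - 1*5 = 3 - 5 = -2)
p = 15 (p = 4 - 1*(-11) = 4 + 11 = 15)
K(R) = (-5 + R)/(15 + R) (K(R) = (R - 5)/(R + 15) = (-5 + R)/(15 + R))
407 - K(F(1, u(-5))) = 407 - (-5 - 4)/(15 - 4) = 407 - (-9)/11 = 407 - 1*(-9/11) = 407 + 9/11 = 4486/11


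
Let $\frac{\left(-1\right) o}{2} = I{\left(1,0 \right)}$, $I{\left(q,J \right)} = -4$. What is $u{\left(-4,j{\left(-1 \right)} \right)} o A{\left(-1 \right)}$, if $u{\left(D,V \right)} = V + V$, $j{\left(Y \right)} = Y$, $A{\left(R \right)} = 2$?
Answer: $-32$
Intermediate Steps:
$u{\left(D,V \right)} = 2 V$
$o = 8$ ($o = \left(-2\right) \left(-4\right) = 8$)
$u{\left(-4,j{\left(-1 \right)} \right)} o A{\left(-1 \right)} = 2 \left(-1\right) 8 \cdot 2 = \left(-2\right) 8 \cdot 2 = \left(-16\right) 2 = -32$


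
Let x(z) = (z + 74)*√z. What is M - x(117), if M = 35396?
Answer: 35396 - 573*√13 ≈ 33330.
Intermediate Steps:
x(z) = √z*(74 + z) (x(z) = (74 + z)*√z = √z*(74 + z))
M - x(117) = 35396 - √117*(74 + 117) = 35396 - 3*√13*191 = 35396 - 573*√13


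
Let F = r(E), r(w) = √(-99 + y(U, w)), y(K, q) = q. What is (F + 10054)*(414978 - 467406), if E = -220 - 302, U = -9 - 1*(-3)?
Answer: -527111112 - 157284*I*√69 ≈ -5.2711e+8 - 1.3065e+6*I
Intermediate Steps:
U = -6 (U = -9 + 3 = -6)
E = -522
r(w) = √(-99 + w)
F = 3*I*√69 (F = √(-99 - 522) = √(-621) = 3*I*√69 ≈ 24.92*I)
(F + 10054)*(414978 - 467406) = (3*I*√69 + 10054)*(414978 - 467406) = (10054 + 3*I*√69)*(-52428) = -527111112 - 157284*I*√69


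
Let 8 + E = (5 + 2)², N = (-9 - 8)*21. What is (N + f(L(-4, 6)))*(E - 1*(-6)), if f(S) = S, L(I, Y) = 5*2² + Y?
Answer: -15557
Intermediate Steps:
L(I, Y) = 20 + Y (L(I, Y) = 5*4 + Y = 20 + Y)
N = -357 (N = -17*21 = -357)
E = 41 (E = -8 + (5 + 2)² = -8 + 7² = -8 + 49 = 41)
(N + f(L(-4, 6)))*(E - 1*(-6)) = (-357 + (20 + 6))*(41 - 1*(-6)) = (-357 + 26)*(41 + 6) = -331*47 = -15557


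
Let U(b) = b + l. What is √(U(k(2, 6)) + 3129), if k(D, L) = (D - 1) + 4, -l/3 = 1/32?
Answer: √200570/8 ≈ 55.981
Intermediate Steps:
l = -3/32 ≈ -0.093750
k(D, L) = 3 + D (k(D, L) = (-1 + D) + 4 = 3 + D)
U(b) = -3/32 + b (U(b) = b - 3/32 = -3/32 + b)
√(U(k(2, 6)) + 3129) = √((-3/32 + (3 + 2)) + 3129) = √((-3/32 + 5) + 3129) = √(157/32 + 3129) = √(100285/32) = √200570/8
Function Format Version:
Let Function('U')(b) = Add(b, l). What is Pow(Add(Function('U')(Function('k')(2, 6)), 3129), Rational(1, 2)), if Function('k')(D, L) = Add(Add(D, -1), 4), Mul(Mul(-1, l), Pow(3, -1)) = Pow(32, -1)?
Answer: Mul(Rational(1, 8), Pow(200570, Rational(1, 2))) ≈ 55.981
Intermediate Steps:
l = Rational(-3, 32) (l = Mul(-3, Pow(32, -1)) = Mul(-3, Rational(1, 32)) = Rational(-3, 32) ≈ -0.093750)
Function('k')(D, L) = Add(3, D) (Function('k')(D, L) = Add(Add(-1, D), 4) = Add(3, D))
Function('U')(b) = Add(Rational(-3, 32), b) (Function('U')(b) = Add(b, Rational(-3, 32)) = Add(Rational(-3, 32), b))
Pow(Add(Function('U')(Function('k')(2, 6)), 3129), Rational(1, 2)) = Pow(Add(Add(Rational(-3, 32), Add(3, 2)), 3129), Rational(1, 2)) = Pow(Add(Add(Rational(-3, 32), 5), 3129), Rational(1, 2)) = Pow(Add(Rational(157, 32), 3129), Rational(1, 2)) = Pow(Rational(100285, 32), Rational(1, 2)) = Mul(Rational(1, 8), Pow(200570, Rational(1, 2)))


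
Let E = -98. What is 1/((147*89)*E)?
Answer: -1/1282134 ≈ -7.7995e-7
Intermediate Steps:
1/((147*89)*E) = 1/((147*89)*(-98)) = 1/(13083*(-98)) = 1/(-1282134) = -1/1282134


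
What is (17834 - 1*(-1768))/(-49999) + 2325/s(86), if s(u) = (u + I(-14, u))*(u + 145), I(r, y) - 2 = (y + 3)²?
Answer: -12049666961/30834033307 ≈ -0.39079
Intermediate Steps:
I(r, y) = 2 + (3 + y)² (I(r, y) = 2 + (y + 3)² = 2 + (3 + y)²)
s(u) = (145 + u)*(2 + u + (3 + u)²) (s(u) = (u + (2 + (3 + u)²))*(u + 145) = (2 + u + (3 + u)²)*(145 + u) = (145 + u)*(2 + u + (3 + u)²))
(17834 - 1*(-1768))/(-49999) + 2325/s(86) = (17834 - 1*(-1768))/(-49999) + 2325/(1595 + 86³ + 152*86² + 1026*86) = (17834 + 1768)*(-1/49999) + 2325/(1595 + 636056 + 152*7396 + 88236) = 19602*(-1/49999) + 2325/(1595 + 636056 + 1124192 + 88236) = -19602/49999 + 2325/1850079 = -19602/49999 + 2325*(1/1850079) = -19602/49999 + 775/616693 = -12049666961/30834033307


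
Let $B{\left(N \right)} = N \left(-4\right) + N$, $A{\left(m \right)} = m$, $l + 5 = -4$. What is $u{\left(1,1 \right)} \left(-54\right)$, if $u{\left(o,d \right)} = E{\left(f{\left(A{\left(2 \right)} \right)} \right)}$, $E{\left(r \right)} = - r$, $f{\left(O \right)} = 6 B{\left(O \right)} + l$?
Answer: $-2430$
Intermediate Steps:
$l = -9$ ($l = -5 - 4 = -9$)
$B{\left(N \right)} = - 3 N$ ($B{\left(N \right)} = - 4 N + N = - 3 N$)
$f{\left(O \right)} = -9 - 18 O$ ($f{\left(O \right)} = 6 \left(- 3 O\right) - 9 = - 18 O - 9 = -9 - 18 O$)
$u{\left(o,d \right)} = 45$ ($u{\left(o,d \right)} = - (-9 - 36) = \left(-1\right) \left(-45\right) = 45$)
$u{\left(1,1 \right)} \left(-54\right) = 45 \left(-54\right) = -2430$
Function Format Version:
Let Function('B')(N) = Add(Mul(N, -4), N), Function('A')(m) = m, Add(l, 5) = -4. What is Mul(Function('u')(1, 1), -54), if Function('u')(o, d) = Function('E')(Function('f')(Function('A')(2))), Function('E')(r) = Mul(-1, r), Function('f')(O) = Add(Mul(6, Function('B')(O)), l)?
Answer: -2430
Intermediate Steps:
l = -9 (l = Add(-5, -4) = -9)
Function('B')(N) = Mul(-3, N) (Function('B')(N) = Add(Mul(-4, N), N) = Mul(-3, N))
Function('f')(O) = Add(-9, Mul(-18, O)) (Function('f')(O) = Add(Mul(6, Mul(-3, O)), -9) = Add(Mul(-18, O), -9) = Add(-9, Mul(-18, O)))
Function('u')(o, d) = 45 (Function('u')(o, d) = Mul(-1, Add(-9, Mul(-18, 2))) = Mul(-1, Add(-9, -36)) = Mul(-1, -45) = 45)
Mul(Function('u')(1, 1), -54) = Mul(45, -54) = -2430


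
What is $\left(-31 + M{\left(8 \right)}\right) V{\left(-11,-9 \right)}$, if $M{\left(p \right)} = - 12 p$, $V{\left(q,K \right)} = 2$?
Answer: $-254$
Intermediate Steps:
$\left(-31 + M{\left(8 \right)}\right) V{\left(-11,-9 \right)} = \left(-31 - 96\right) 2 = \left(-127\right) 2 = -254$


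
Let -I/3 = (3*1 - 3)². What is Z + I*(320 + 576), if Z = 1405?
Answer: 1405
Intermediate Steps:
I = 0 (I = -3*(3*1 - 3)² = -3*(3 - 3)² = -3*0² = -3*0 = 0)
Z + I*(320 + 576) = 1405 + 0*(320 + 576) = 1405 + 0*896 = 1405 + 0 = 1405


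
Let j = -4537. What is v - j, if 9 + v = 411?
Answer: 4939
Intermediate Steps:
v = 402 (v = -9 + 411 = 402)
v - j = 402 - 1*(-4537) = 402 + 4537 = 4939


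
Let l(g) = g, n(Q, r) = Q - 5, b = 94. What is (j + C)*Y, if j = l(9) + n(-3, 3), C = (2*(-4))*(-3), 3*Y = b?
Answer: 2350/3 ≈ 783.33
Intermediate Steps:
Y = 94/3 (Y = (⅓)*94 = 94/3 ≈ 31.333)
n(Q, r) = -5 + Q
C = 24 (C = -8*(-3) = 24)
j = 1 (j = 9 + (-5 - 3) = 9 - 8 = 1)
(j + C)*Y = (1 + 24)*(94/3) = 25*(94/3) = 2350/3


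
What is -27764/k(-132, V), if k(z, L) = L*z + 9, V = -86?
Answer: -27764/11361 ≈ -2.4438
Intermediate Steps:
k(z, L) = 9 + L*z
-27764/k(-132, V) = -27764/(9 - 86*(-132)) = -27764/(9 + 11352) = -27764/11361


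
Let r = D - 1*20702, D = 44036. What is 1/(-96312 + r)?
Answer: -1/72978 ≈ -1.3703e-5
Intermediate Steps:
r = 23334 (r = 44036 - 1*20702 = 44036 - 20702 = 23334)
1/(-96312 + r) = 1/(-96312 + 23334) = 1/(-72978) = -1/72978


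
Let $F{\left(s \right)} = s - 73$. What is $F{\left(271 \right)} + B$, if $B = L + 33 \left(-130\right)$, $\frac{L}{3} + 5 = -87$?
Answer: $-4368$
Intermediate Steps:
$F{\left(s \right)} = -73 + s$ ($F{\left(s \right)} = s - 73 = -73 + s$)
$L = -276$ ($L = -15 + 3 \left(-87\right) = -15 - 261 = -276$)
$B = -4566$ ($B = -276 + 33 \left(-130\right) = -276 - 4290 = -4566$)
$F{\left(271 \right)} + B = \left(-73 + 271\right) - 4566 = 198 - 4566 = -4368$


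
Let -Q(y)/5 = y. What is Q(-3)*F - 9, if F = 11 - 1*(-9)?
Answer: 291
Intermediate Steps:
F = 20 (F = 11 + 9 = 20)
Q(y) = -5*y
Q(-3)*F - 9 = -5*(-3)*20 - 9 = 15*20 - 9 = 300 - 9 = 291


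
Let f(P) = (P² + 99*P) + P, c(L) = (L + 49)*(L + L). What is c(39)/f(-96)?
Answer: -143/8 ≈ -17.875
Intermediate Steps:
c(L) = 2*L*(49 + L) (c(L) = (49 + L)*(2*L) = 2*L*(49 + L))
f(P) = P² + 100*P
c(39)/f(-96) = (2*39*(49 + 39))/((-96*(100 - 96))) = (2*39*88)/((-96*4)) = 6864/(-384) = 6864*(-1/384) = -143/8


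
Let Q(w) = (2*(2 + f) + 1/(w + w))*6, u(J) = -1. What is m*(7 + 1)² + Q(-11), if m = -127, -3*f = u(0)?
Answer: -89103/11 ≈ -8100.3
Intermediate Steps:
f = ⅓ (f = -⅓*(-1) = ⅓ ≈ 0.33333)
Q(w) = 28 + 3/w (Q(w) = (2*(2 + ⅓) + 1/(w + w))*6 = (2*(7/3) + 1/(2*w))*6 = (14/3 + 1/(2*w))*6 = 28 + 3/w)
m*(7 + 1)² + Q(-11) = -127*(7 + 1)² + (28 + 3/(-11)) = -127*8² + (28 + 3*(-1/11)) = -127*64 + (28 - 3/11) = -8128 + 305/11 = -89103/11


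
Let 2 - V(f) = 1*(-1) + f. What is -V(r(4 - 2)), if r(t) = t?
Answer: -1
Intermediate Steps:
V(f) = 3 - f (V(f) = 2 - (1*(-1) + f) = 2 - (-1 + f) = 2 + (1 - f) = 3 - f)
-V(r(4 - 2)) = -(3 - (4 - 2)) = -(3 - 1*2) = -(3 - 2) = -1*1 = -1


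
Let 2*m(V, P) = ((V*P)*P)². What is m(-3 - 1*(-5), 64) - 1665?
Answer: 33552767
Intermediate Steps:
m(V, P) = P⁴*V²/2 (m(V, P) = ((V*P)*P)²/2 = ((P*V)*P)²/2 = (V*P²)²/2 = (P⁴*V²)/2 = P⁴*V²/2)
m(-3 - 1*(-5), 64) - 1665 = (½)*64⁴*(-3 - 1*(-5))² - 1665 = (½)*16777216*(-3 + 5)² - 1665 = (½)*16777216*2² - 1665 = (½)*16777216*4 - 1665 = 33554432 - 1665 = 33552767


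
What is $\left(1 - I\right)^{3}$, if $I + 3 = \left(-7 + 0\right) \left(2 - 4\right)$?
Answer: $-1000$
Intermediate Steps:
$I = 11$ ($I = -3 + \left(-7 + 0\right) \left(2 - 4\right) = -3 - -14 = -3 + 14 = 11$)
$\left(1 - I\right)^{3} = \left(1 - 11\right)^{3} = \left(-10\right)^{3} = -1000$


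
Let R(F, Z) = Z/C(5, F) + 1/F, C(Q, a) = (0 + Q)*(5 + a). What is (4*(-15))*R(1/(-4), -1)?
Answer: 4608/19 ≈ 242.53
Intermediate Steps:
C(Q, a) = Q*(5 + a)
R(F, Z) = 1/F + Z/(25 + 5*F) (R(F, Z) = Z/((5*(5 + F))) + 1/F = Z/(25 + 5*F) + 1/F = 1/F + Z/(25 + 5*F))
(4*(-15))*R(1/(-4), -1) = (4*(-15))*((5 + 1/(-4) + (⅕)*(-1)/(-4))/((1/(-4))*(5 + 1/(-4)))) = -60*(5 - ¼ + (⅕)*(-¼)*(-1))/((-¼)*(5 - ¼)) = -(-240)*(5 - ¼ + 1/20)/19/4 = -(-240)*4*24/(19*5) = -60*(-384/95) = 4608/19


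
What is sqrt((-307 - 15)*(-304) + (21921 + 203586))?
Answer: sqrt(323395) ≈ 568.68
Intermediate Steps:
sqrt((-307 - 15)*(-304) + (21921 + 203586)) = sqrt(-322*(-304) + 225507) = sqrt(97888 + 225507) = sqrt(323395)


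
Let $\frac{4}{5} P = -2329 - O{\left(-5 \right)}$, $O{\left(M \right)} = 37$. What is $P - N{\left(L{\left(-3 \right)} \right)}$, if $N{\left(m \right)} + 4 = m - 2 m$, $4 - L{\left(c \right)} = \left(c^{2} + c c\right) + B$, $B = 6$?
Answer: $- \frac{5947}{2} \approx -2973.5$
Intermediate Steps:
$L{\left(c \right)} = -2 - 2 c^{2}$ ($L{\left(c \right)} = 4 - \left(\left(c^{2} + c c\right) + 6\right) = 4 - \left(\left(c^{2} + c^{2}\right) + 6\right) = 4 - \left(2 c^{2} + 6\right) = 4 - \left(6 + 2 c^{2}\right) = -2 - 2 c^{2}$)
$N{\left(m \right)} = -4 - m$ ($N{\left(m \right)} = -4 + \left(m - 2 m\right) = -4 - m$)
$P = - \frac{5915}{2}$ ($P = \frac{5 \left(-2329 - 37\right)}{4} = \frac{5}{4} \left(-2366\right) = - \frac{5915}{2} \approx -2957.5$)
$P - N{\left(L{\left(-3 \right)} \right)} = - \frac{5915}{2} - \left(-4 - \left(-2 - 2 \left(-3\right)^{2}\right)\right) = - \frac{5915}{2} - \left(-4 - \left(-2 - 18\right)\right) = - \frac{5915}{2} - \left(-4 - -20\right) = - \frac{5915}{2} - \left(-4 + 20\right) = - \frac{5915}{2} - 16 = - \frac{5947}{2}$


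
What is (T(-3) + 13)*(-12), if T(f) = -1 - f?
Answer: -180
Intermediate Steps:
(T(-3) + 13)*(-12) = ((-1 - 1*(-3)) + 13)*(-12) = ((-1 + 3) + 13)*(-12) = (2 + 13)*(-12) = 15*(-12) = -180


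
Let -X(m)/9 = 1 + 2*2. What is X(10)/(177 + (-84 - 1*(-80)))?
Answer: -45/173 ≈ -0.26012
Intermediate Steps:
X(m) = -45 (X(m) = -9*(1 + 2*2) = -9*(1 + 4) = -9*5 = -45)
X(10)/(177 + (-84 - 1*(-80))) = -45/(177 + (-84 - 1*(-80))) = -45/(177 + (-84 + 80)) = -45/(177 - 4) = -45/173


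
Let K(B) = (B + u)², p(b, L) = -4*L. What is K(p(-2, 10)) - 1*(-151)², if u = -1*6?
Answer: -20685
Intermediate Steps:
u = -6
K(B) = (-6 + B)² (K(B) = (B - 6)² = (-6 + B)²)
K(p(-2, 10)) - 1*(-151)² = (-6 - 4*10)² - 1*(-151)² = (-6 - 40)² - 1*22801 = (-46)² - 22801 = 2116 - 22801 = -20685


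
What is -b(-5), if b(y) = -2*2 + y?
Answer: 9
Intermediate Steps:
b(y) = -4 + y
-b(-5) = -(-4 - 5) = -1*(-9) = 9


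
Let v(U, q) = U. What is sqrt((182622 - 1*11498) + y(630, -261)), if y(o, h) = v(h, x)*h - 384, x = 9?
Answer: sqrt(238861) ≈ 488.73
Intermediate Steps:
y(o, h) = -384 + h**2 (y(o, h) = h*h - 384 = h**2 - 384 = -384 + h**2)
sqrt((182622 - 1*11498) + y(630, -261)) = sqrt((182622 - 1*11498) + (-384 + (-261)**2)) = sqrt((182622 - 11498) + (-384 + 68121)) = sqrt(171124 + 67737) = sqrt(238861)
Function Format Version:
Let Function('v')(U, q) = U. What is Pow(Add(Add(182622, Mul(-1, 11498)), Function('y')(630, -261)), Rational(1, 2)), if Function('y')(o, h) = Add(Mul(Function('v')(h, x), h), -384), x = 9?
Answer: Pow(238861, Rational(1, 2)) ≈ 488.73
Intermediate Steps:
Function('y')(o, h) = Add(-384, Pow(h, 2)) (Function('y')(o, h) = Add(Mul(h, h), -384) = Add(Pow(h, 2), -384) = Add(-384, Pow(h, 2)))
Pow(Add(Add(182622, Mul(-1, 11498)), Function('y')(630, -261)), Rational(1, 2)) = Pow(Add(Add(182622, Mul(-1, 11498)), Add(-384, Pow(-261, 2))), Rational(1, 2)) = Pow(Add(Add(182622, -11498), Add(-384, 68121)), Rational(1, 2)) = Pow(Add(171124, 67737), Rational(1, 2)) = Pow(238861, Rational(1, 2))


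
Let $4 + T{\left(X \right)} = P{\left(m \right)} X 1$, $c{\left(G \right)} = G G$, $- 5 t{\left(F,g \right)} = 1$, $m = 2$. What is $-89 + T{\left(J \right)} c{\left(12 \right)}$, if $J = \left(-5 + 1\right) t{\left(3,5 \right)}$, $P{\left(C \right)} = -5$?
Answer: $-1241$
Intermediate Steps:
$t{\left(F,g \right)} = - \frac{1}{5}$ ($t{\left(F,g \right)} = \left(- \frac{1}{5}\right) 1 = - \frac{1}{5}$)
$c{\left(G \right)} = G^{2}$
$J = \frac{4}{5}$ ($J = \left(-5 + 1\right) \left(- \frac{1}{5}\right) = \left(-4\right) \left(- \frac{1}{5}\right) = \frac{4}{5} \approx 0.8$)
$T{\left(X \right)} = -4 - 5 X$ ($T{\left(X \right)} = -4 + - 5 X 1 = -4 - 5 X$)
$-89 + T{\left(J \right)} c{\left(12 \right)} = -89 + \left(-4 - 4\right) 12^{2} = -89 + \left(-4 - 4\right) 144 = -89 - 1152 = -1241$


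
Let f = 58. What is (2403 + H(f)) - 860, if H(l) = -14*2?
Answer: 1515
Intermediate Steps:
H(l) = -28
(2403 + H(f)) - 860 = (2403 - 28) - 860 = 2375 - 860 = 1515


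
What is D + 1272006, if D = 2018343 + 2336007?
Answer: 5626356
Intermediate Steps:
D = 4354350
D + 1272006 = 4354350 + 1272006 = 5626356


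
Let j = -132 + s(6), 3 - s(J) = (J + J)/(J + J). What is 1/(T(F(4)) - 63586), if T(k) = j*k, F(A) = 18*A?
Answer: -1/72946 ≈ -1.3709e-5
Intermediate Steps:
s(J) = 2 (s(J) = 3 - (J + J)/(J + J) = 3 - 2*J/(2*J) = 3 - 2*J*1/(2*J) = 3 - 1*1 = 3 - 1 = 2)
j = -130 (j = -132 + 2 = -130)
T(k) = -130*k
1/(T(F(4)) - 63586) = 1/(-2340*4 - 63586) = 1/(-130*72 - 63586) = 1/(-9360 - 63586) = 1/(-72946) = -1/72946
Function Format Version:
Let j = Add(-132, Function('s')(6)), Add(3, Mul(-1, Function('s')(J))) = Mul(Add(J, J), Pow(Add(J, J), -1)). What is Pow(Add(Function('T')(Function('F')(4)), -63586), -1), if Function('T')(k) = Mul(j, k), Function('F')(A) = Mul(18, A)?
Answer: Rational(-1, 72946) ≈ -1.3709e-5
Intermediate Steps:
Function('s')(J) = 2 (Function('s')(J) = Add(3, Mul(-1, Mul(Add(J, J), Pow(Add(J, J), -1)))) = Add(3, Mul(-1, Mul(Mul(2, J), Pow(Mul(2, J), -1)))) = Add(3, Mul(-1, Mul(Mul(2, J), Mul(Rational(1, 2), Pow(J, -1))))) = Add(3, Mul(-1, 1)) = Add(3, -1) = 2)
j = -130 (j = Add(-132, 2) = -130)
Function('T')(k) = Mul(-130, k)
Pow(Add(Function('T')(Function('F')(4)), -63586), -1) = Pow(Add(Mul(-130, Mul(18, 4)), -63586), -1) = Pow(Add(Mul(-130, 72), -63586), -1) = Pow(Add(-9360, -63586), -1) = Pow(-72946, -1) = Rational(-1, 72946)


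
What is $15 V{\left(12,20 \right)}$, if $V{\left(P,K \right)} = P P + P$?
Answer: $2340$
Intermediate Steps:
$V{\left(P,K \right)} = P + P^{2}$ ($V{\left(P,K \right)} = P^{2} + P = P + P^{2}$)
$15 V{\left(12,20 \right)} = 15 \cdot 12 \left(1 + 12\right) = 15 \cdot 12 \cdot 13 = 15 \cdot 156 = 2340$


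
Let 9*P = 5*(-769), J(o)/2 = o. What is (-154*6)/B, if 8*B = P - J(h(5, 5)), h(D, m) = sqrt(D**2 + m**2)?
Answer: 51160032/2953565 - 1197504*sqrt(2)/2953565 ≈ 16.748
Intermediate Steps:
J(o) = 2*o
P = -3845/9 (P = (5*(-769))/9 = (1/9)*(-3845) = -3845/9 ≈ -427.22)
B = -3845/72 - 5*sqrt(2)/4 (B = (-3845/9 - 2*sqrt(5**2 + 5**2))/8 = (-3845/9 - 2*sqrt(25 + 25))/8 = (-3845/9 - 2*sqrt(50))/8 = (-3845/9 - 2*5*sqrt(2))/8 = (-3845/9 - 10*sqrt(2))/8 = -3845/72 - 5*sqrt(2)/4 ≈ -55.171)
(-154*6)/B = (-154*6)/(-3845/72 - 5*sqrt(2)/4) = -924/(-3845/72 - 5*sqrt(2)/4)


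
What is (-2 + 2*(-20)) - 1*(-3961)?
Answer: 3919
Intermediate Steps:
(-2 + 2*(-20)) - 1*(-3961) = (-2 - 40) + 3961 = -42 + 3961 = 3919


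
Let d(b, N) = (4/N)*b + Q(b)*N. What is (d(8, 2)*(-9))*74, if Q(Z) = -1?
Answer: -9324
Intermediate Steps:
d(b, N) = -N + 4*b/N (d(b, N) = (4/N)*b - N = 4*b/N - N = -N + 4*b/N)
(d(8, 2)*(-9))*74 = ((-1*2 + 4*8/2)*(-9))*74 = ((-2 + 4*8*(1/2))*(-9))*74 = ((-2 + 16)*(-9))*74 = (14*(-9))*74 = -126*74 = -9324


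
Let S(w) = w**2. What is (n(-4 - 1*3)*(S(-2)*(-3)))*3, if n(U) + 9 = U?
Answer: 576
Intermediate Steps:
n(U) = -9 + U
(n(-4 - 1*3)*(S(-2)*(-3)))*3 = ((-9 + (-4 - 1*3))*((-2)**2*(-3)))*3 = ((-9 + (-4 - 3))*(4*(-3)))*3 = ((-9 - 7)*(-12))*3 = -16*(-12)*3 = 192*3 = 576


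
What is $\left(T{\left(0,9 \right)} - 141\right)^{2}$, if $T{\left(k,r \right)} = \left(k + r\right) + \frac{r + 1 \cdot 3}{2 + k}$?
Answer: $15876$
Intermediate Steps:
$T{\left(k,r \right)} = k + r + \frac{3 + r}{2 + k}$ ($T{\left(k,r \right)} = \left(k + r\right) + \frac{r + 3}{2 + k} = \left(k + r\right) + \frac{3 + r}{2 + k} = k + r + \frac{3 + r}{2 + k}$)
$\left(T{\left(0,9 \right)} - 141\right)^{2} = \left(\frac{3 + 0^{2} + 2 \cdot 0 + 3 \cdot 9 + 0 \cdot 9}{2 + 0} - 141\right)^{2} = \left(\frac{3 + 0 + 0 + 27 + 0}{2} - 141\right)^{2} = \left(\frac{1}{2} \cdot 30 - 141\right)^{2} = \left(15 - 141\right)^{2} = \left(-126\right)^{2} = 15876$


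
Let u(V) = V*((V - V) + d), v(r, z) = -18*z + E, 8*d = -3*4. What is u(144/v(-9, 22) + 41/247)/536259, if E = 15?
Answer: 6649/11214605714 ≈ 5.9289e-7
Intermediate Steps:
d = -3/2 (d = (-3*4)/8 = (⅛)*(-12) = -3/2 ≈ -1.5000)
v(r, z) = 15 - 18*z (v(r, z) = -18*z + 15 = 15 - 18*z)
u(V) = -3*V/2 (u(V) = V*((V - V) - 3/2) = V*(0 - 3/2) = V*(-3/2) = -3*V/2)
u(144/v(-9, 22) + 41/247)/536259 = -3*(144/(15 - 18*22) + 41/247)/2/536259 = -3*(144/(15 - 396) + 41*(1/247))/2*(1/536259) = -3*(144/(-381) + 41/247)/2*(1/536259) = -3*(144*(-1/381) + 41/247)/2*(1/536259) = -3*(-48/127 + 41/247)/2*(1/536259) = -3/2*(-6649/31369)*(1/536259) = (19947/62738)*(1/536259) = 6649/11214605714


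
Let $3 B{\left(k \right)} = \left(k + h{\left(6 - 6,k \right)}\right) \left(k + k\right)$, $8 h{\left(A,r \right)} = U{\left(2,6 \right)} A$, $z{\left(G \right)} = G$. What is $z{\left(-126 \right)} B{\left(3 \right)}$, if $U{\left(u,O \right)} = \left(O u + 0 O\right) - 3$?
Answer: $-756$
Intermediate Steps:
$U{\left(u,O \right)} = -3 + O u$ ($U{\left(u,O \right)} = \left(O u + 0\right) - 3 = O u - 3 = -3 + O u$)
$h{\left(A,r \right)} = \frac{9 A}{8}$ ($h{\left(A,r \right)} = \frac{\left(-3 + 6 \cdot 2\right) A}{8} = \frac{\left(-3 + 12\right) A}{8} = \frac{9 A}{8}$)
$B{\left(k \right)} = \frac{2 k^{2}}{3}$ ($B{\left(k \right)} = \frac{\left(k + \frac{9 \left(6 - 6\right)}{8}\right) \left(k + k\right)}{3} = \frac{\left(k + \frac{9 \left(6 - 6\right)}{8}\right) 2 k}{3} = \frac{\left(k + \frac{9}{8} \cdot 0\right) 2 k}{3} = \frac{\left(k + 0\right) 2 k}{3} = \frac{k 2 k}{3} = \frac{2 k^{2}}{3}$)
$z{\left(-126 \right)} B{\left(3 \right)} = - 126 \frac{2 \cdot 3^{2}}{3} = - 126 \cdot \frac{2}{3} \cdot 9 = \left(-126\right) 6 = -756$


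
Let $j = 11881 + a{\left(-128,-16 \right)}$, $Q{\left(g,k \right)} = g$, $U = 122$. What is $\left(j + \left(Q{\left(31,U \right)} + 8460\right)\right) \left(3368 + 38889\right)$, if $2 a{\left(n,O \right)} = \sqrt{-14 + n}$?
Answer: $860859604 + \frac{42257 i \sqrt{142}}{2} \approx 8.6086 \cdot 10^{8} + 2.5178 \cdot 10^{5} i$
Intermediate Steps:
$a{\left(n,O \right)} = \frac{\sqrt{-14 + n}}{2}$
$j = 11881 + \frac{i \sqrt{142}}{2}$ ($j = 11881 + \frac{\sqrt{-14 - 128}}{2} = 11881 + \frac{\sqrt{-142}}{2} = 11881 + \frac{i \sqrt{142}}{2} \approx 11881.0 + 5.9582 i$)
$\left(j + \left(Q{\left(31,U \right)} + 8460\right)\right) \left(3368 + 38889\right) = \left(\left(11881 + \frac{i \sqrt{142}}{2}\right) + \left(31 + 8460\right)\right) \left(3368 + 38889\right) = \left(\left(11881 + \frac{i \sqrt{142}}{2}\right) + 8491\right) 42257 = \left(20372 + \frac{i \sqrt{142}}{2}\right) 42257 = 860859604 + \frac{42257 i \sqrt{142}}{2}$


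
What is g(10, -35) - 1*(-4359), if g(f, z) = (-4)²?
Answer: 4375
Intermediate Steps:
g(f, z) = 16
g(10, -35) - 1*(-4359) = 16 - 1*(-4359) = 16 + 4359 = 4375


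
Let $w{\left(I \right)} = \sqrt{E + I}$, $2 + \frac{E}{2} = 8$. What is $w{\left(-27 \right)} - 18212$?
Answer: $-18212 + i \sqrt{15} \approx -18212.0 + 3.873 i$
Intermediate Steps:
$E = 12$ ($E = -4 + 2 \cdot 8 = -4 + 16 = 12$)
$w{\left(I \right)} = \sqrt{12 + I}$
$w{\left(-27 \right)} - 18212 = \sqrt{12 - 27} - 18212 = \sqrt{-15} - 18212 = i \sqrt{15} - 18212 = -18212 + i \sqrt{15}$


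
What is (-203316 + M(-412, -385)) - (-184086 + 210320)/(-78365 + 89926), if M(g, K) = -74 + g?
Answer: -2356181156/11561 ≈ -2.0380e+5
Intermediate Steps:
(-203316 + M(-412, -385)) - (-184086 + 210320)/(-78365 + 89926) = (-203316 + (-74 - 412)) - (-184086 + 210320)/(-78365 + 89926) = (-203316 - 486) - 26234/11561 = -203802 - 26234/11561 = -2356181156/11561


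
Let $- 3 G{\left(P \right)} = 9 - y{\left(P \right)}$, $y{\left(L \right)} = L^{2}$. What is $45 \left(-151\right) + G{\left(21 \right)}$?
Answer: $-6651$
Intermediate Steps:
$G{\left(P \right)} = -3 + \frac{P^{2}}{3}$ ($G{\left(P \right)} = - \frac{9 - P^{2}}{3} = -3 + \frac{P^{2}}{3}$)
$45 \left(-151\right) + G{\left(21 \right)} = 45 \left(-151\right) - \left(3 - \frac{21^{2}}{3}\right) = -6795 + \left(-3 + \frac{1}{3} \cdot 441\right) = -6795 + \left(-3 + 147\right) = -6795 + 144 = -6651$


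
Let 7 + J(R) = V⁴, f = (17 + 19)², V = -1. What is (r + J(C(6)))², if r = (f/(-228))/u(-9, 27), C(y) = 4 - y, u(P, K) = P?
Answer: 10404/361 ≈ 28.820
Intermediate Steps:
f = 1296 (f = 36² = 1296)
J(R) = -6 (J(R) = -7 + (-1)⁴ = -7 + 1 = -6)
r = 12/19 (r = (1296/(-228))/(-9) = (1296*(-1/228))*(-⅑) = -108/19*(-⅑) = 12/19 ≈ 0.63158)
(r + J(C(6)))² = (12/19 - 6)² = (-102/19)² = 10404/361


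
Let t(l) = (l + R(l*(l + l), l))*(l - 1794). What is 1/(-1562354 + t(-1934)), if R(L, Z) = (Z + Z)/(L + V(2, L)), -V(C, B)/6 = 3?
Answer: 3740347/21123983446458 ≈ 1.7707e-7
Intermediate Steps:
V(C, B) = -18 (V(C, B) = -6*3 = -18)
R(L, Z) = 2*Z/(-18 + L) (R(L, Z) = (Z + Z)/(L - 18) = (2*Z)/(-18 + L) = 2*Z/(-18 + L))
t(l) = (-1794 + l)*(l + 2*l/(-18 + 2*l²)) (t(l) = (l + 2*l/(-18 + l*(l + l)))*(l - 1794) = (l + 2*l/(-18 + l*(2*l)))*(-1794 + l) = (l + 2*l/(-18 + 2*l²))*(-1794 + l) = (-1794 + l)*(l + 2*l/(-18 + 2*l²)))
1/(-1562354 + t(-1934)) = 1/(-1562354 - 1934*(-1794 - 1934 + (-1794 - 1934)*(-9 + (-1934)²))/(-9 + (-1934)²)) = 1/(-1562354 - 1934*(-1794 - 1934 - 3728*(-9 + 3740356))/(-9 + 3740356)) = 1/(-1562354 - 1934*(-1794 - 1934 - 3728*3740347)/3740347) = 1/(-1562354 - 1934*1/3740347*(-1794 - 1934 - 13944013616)) = 1/(-1562354 - 1934*1/3740347*(-13944017344)) = 1/(-1562354 + 26967729543296/3740347) = 1/(21123983446458/3740347) = 3740347/21123983446458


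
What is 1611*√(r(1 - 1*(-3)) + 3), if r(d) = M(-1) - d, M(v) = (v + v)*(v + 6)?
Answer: 1611*I*√11 ≈ 5343.1*I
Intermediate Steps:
M(v) = 2*v*(6 + v) (M(v) = (2*v)*(6 + v) = 2*v*(6 + v))
r(d) = -10 - d (r(d) = 2*(-1)*(6 - 1) - d = 2*(-1)*5 - d = -10 - d)
1611*√(r(1 - 1*(-3)) + 3) = 1611*√((-10 - (1 - 1*(-3))) + 3) = 1611*√((-10 - (1 + 3)) + 3) = 1611*√((-10 - 1*4) + 3) = 1611*√((-10 - 4) + 3) = 1611*√(-14 + 3) = 1611*√(-11) = 1611*(I*√11) = 1611*I*√11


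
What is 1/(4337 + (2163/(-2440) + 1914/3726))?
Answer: 1515240/6571031017 ≈ 0.00023059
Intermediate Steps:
1/(4337 + (2163/(-2440) + 1914/3726)) = 1/(4337 + (2163*(-1/2440) + 1914*(1/3726))) = 1/(4337 + (-2163/2440 + 319/621)) = 1/(4337 - 564863/1515240) = 1/(6571031017/1515240) = 1515240/6571031017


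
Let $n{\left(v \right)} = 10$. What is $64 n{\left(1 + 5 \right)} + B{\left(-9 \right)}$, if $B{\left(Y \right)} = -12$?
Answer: $628$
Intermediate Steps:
$64 n{\left(1 + 5 \right)} + B{\left(-9 \right)} = 64 \cdot 10 - 12 = 640 - 12 = 628$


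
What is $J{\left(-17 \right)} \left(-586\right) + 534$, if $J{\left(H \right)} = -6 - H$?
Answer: $-5912$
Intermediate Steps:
$J{\left(-17 \right)} \left(-586\right) + 534 = \left(-6 - -17\right) \left(-586\right) + 534 = \left(-6 + 17\right) \left(-586\right) + 534 = 11 \left(-586\right) + 534 = -6446 + 534 = -5912$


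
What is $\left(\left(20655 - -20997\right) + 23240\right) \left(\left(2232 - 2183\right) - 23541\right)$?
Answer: $-1524442864$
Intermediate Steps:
$\left(\left(20655 - -20997\right) + 23240\right) \left(\left(2232 - 2183\right) - 23541\right) = \left(\left(20655 + 20997\right) + 23240\right) \left(\left(2232 - 2183\right) - 23541\right) = \left(41652 + 23240\right) \left(49 - 23541\right) = 64892 \left(-23492\right) = -1524442864$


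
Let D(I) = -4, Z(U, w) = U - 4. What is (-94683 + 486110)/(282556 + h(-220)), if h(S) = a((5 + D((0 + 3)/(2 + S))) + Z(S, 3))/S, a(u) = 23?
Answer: 86113940/62162297 ≈ 1.3853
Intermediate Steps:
Z(U, w) = -4 + U
h(S) = 23/S
(-94683 + 486110)/(282556 + h(-220)) = (-94683 + 486110)/(282556 + 23/(-220)) = 391427/(282556 + 23*(-1/220)) = 391427/(282556 - 23/220) = 391427/(62162297/220) = 391427*(220/62162297) = 86113940/62162297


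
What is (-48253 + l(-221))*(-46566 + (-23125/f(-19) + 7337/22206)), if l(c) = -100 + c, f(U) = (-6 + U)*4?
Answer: 49977891649741/22206 ≈ 2.2506e+9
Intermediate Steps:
f(U) = -24 + 4*U
(-48253 + l(-221))*(-46566 + (-23125/f(-19) + 7337/22206)) = (-48253 + (-100 - 221))*(-46566 + (-23125/(-24 + 4*(-19)) + 7337/22206)) = (-48253 - 321)*(-46566 + (-23125/(-24 - 76) + 7337*(1/22206))) = -48574*(-46566 + (-23125/(-100) + 7337/22206)) = -48574*(-46566 + (-23125*(-1/100) + 7337/22206)) = -48574*(-46566 + (925/4 + 7337/22206)) = -48574*(-46566 + 10284949/44412) = -48574*(-2057804243/44412) = 49977891649741/22206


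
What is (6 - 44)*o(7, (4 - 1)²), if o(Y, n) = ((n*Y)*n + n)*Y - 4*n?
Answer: -151848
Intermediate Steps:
o(Y, n) = -4*n + Y*(n + Y*n²) (o(Y, n) = ((Y*n)*n + n)*Y - 4*n = (Y*n² + n)*Y - 4*n = (n + Y*n²)*Y - 4*n = Y*(n + Y*n²) - 4*n = -4*n + Y*(n + Y*n²))
(6 - 44)*o(7, (4 - 1)²) = (6 - 44)*((4 - 1)²*(-4 + 7 + (4 - 1)²*7²)) = -38*3²*(-4 + 7 + 3²*49) = -342*(-4 + 7 + 9*49) = -342*(-4 + 7 + 441) = -342*444 = -38*3996 = -151848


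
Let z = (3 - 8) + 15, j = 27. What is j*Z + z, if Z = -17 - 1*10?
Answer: -719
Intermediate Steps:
Z = -27 (Z = -17 - 10 = -27)
z = 10 (z = -5 + 15 = 10)
j*Z + z = 27*(-27) + 10 = -729 + 10 = -719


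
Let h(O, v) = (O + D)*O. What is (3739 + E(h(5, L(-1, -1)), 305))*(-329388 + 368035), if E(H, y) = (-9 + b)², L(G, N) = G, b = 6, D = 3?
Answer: 144848956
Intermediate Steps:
h(O, v) = O*(3 + O) (h(O, v) = (O + 3)*O = (3 + O)*O = O*(3 + O))
E(H, y) = 9 (E(H, y) = (-9 + 6)² = (-3)² = 9)
(3739 + E(h(5, L(-1, -1)), 305))*(-329388 + 368035) = (3739 + 9)*(-329388 + 368035) = 3748*38647 = 144848956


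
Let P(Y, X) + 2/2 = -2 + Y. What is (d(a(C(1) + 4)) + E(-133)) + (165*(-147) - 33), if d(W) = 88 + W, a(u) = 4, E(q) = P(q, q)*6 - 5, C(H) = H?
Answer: -25017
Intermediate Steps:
P(Y, X) = -3 + Y (P(Y, X) = -1 + (-2 + Y) = -3 + Y)
E(q) = -23 + 6*q (E(q) = (-3 + q)*6 - 5 = (-18 + 6*q) - 5 = -23 + 6*q)
(d(a(C(1) + 4)) + E(-133)) + (165*(-147) - 33) = ((88 + 4) + (-23 + 6*(-133))) + (165*(-147) - 33) = (92 + (-23 - 798)) + (-24255 - 33) = (92 - 821) - 24288 = -729 - 24288 = -25017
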